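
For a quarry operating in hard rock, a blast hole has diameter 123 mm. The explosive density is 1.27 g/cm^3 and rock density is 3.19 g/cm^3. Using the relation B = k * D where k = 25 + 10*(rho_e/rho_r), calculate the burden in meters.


3.5647 m

First, compute k:
rho_e / rho_r = 1.27 / 3.19 = 0.3981191223
k = 25 + 10 * 0.3981191223 = 28.98119122
Then, compute burden:
B = k * D / 1000 = 28.98119122 * 123 / 1000
= 3564.68652 / 1000
= 3.5647 m


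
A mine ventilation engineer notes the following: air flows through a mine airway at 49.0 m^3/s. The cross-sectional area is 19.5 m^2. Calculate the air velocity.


Velocity = flow rate / cross-sectional area
= 49.0 / 19.5
= 2.5128 m/s

2.5128 m/s


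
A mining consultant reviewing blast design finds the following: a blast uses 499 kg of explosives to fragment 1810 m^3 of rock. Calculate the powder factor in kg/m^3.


Powder factor = explosive mass / rock volume
= 499 / 1810
= 0.2757 kg/m^3

0.2757 kg/m^3


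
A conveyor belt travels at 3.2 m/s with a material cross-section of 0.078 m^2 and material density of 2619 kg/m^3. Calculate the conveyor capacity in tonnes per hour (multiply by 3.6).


Volumetric flow = speed * area
= 3.2 * 0.078 = 0.2496 m^3/s
Mass flow = volumetric * density
= 0.2496 * 2619 = 653.7024 kg/s
Convert to t/h: multiply by 3.6
Capacity = 653.7024 * 3.6
= 2353.3286 t/h

2353.3286 t/h


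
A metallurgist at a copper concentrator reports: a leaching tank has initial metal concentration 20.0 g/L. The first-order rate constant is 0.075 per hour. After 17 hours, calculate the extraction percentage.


Compute the exponent:
-k * t = -0.075 * 17 = -1.275
Remaining concentration:
C = 20.0 * exp(-1.275)
= 20.0 * 0.2794309682
= 5.588619364 g/L
Extracted = 20.0 - 5.588619364 = 14.41138064 g/L
Extraction % = 14.41138064 / 20.0 * 100
= 72.0569%

72.0569%


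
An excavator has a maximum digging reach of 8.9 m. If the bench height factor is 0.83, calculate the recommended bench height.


Bench height = reach * factor
= 8.9 * 0.83
= 7.387 m

7.387 m


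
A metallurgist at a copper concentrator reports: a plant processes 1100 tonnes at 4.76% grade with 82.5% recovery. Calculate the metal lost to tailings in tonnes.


9.163 tonnes

Total metal in feed:
= 1100 * 4.76 / 100 = 52.36 tonnes
Metal recovered:
= 52.36 * 82.5 / 100 = 43.197 tonnes
Metal lost to tailings:
= 52.36 - 43.197
= 9.163 tonnes


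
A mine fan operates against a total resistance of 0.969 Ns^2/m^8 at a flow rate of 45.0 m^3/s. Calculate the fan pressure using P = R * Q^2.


1962.225 Pa

Compute Q^2:
Q^2 = 45.0^2 = 2025.0
Compute pressure:
P = R * Q^2 = 0.969 * 2025.0
= 1962.225 Pa


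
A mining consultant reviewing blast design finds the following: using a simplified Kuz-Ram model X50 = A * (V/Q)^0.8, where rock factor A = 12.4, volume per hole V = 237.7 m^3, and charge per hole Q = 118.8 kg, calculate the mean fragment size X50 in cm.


21.5969 cm

Compute V/Q:
V/Q = 237.7 / 118.8 = 2.000841751
Raise to the power 0.8:
(V/Q)^0.8 = 2.000841751^0.8 = 1.741687331
Multiply by A:
X50 = 12.4 * 1.741687331
= 21.5969 cm


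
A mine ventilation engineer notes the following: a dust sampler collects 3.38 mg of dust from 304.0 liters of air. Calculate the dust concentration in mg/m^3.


Convert liters to m^3: 1 m^3 = 1000 L
Concentration = mass / volume * 1000
= 3.38 / 304.0 * 1000
= 0.01111842105 * 1000
= 11.1184 mg/m^3

11.1184 mg/m^3


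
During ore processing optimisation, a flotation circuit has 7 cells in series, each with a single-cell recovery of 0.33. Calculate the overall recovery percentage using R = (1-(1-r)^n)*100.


Complement of single-cell recovery:
1 - r = 1 - 0.33 = 0.67
Raise to power n:
(1 - r)^7 = 0.67^7 = 0.06060711605
Overall recovery:
R = (1 - 0.06060711605) * 100
= 93.9393%

93.9393%


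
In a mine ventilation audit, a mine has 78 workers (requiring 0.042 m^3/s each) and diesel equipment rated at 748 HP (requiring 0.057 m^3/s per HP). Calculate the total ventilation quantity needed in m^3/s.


Airflow for workers:
Q_people = 78 * 0.042 = 3.276 m^3/s
Airflow for diesel equipment:
Q_diesel = 748 * 0.057 = 42.636 m^3/s
Total ventilation:
Q_total = 3.276 + 42.636
= 45.912 m^3/s

45.912 m^3/s


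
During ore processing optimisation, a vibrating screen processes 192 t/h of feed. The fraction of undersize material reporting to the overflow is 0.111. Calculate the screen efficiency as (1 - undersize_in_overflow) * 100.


Screen efficiency = (1 - fraction of undersize in overflow) * 100
= (1 - 0.111) * 100
= 0.889 * 100
= 88.9%

88.9%


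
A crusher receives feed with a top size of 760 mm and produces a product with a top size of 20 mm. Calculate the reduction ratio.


38.0

Reduction ratio = feed size / product size
= 760 / 20
= 38.0


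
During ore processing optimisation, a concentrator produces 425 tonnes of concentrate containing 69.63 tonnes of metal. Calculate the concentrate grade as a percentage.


16.3835%

Grade = (metal in concentrate / concentrate mass) * 100
= (69.63 / 425) * 100
= 0.1638352941 * 100
= 16.3835%


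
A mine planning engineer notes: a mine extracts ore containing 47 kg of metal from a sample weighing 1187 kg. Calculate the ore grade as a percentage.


Ore grade = (metal mass / ore mass) * 100
= (47 / 1187) * 100
= 0.03959561921 * 100
= 3.9596%

3.9596%


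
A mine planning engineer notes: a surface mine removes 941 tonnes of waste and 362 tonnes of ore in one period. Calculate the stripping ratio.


2.5994

Stripping ratio = waste tonnage / ore tonnage
= 941 / 362
= 2.5994


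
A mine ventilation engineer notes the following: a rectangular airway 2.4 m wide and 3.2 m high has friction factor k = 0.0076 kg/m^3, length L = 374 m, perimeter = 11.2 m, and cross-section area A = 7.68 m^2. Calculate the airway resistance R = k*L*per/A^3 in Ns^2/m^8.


0.0703 Ns^2/m^8

Compute the numerator:
k * L * per = 0.0076 * 374 * 11.2
= 31.83488
Compute the denominator:
A^3 = 7.68^3 = 452.984832
Resistance:
R = 31.83488 / 452.984832
= 0.0703 Ns^2/m^8


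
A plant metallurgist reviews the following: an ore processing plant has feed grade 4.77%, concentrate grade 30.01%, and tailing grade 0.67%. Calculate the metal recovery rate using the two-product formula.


Using the two-product formula:
R = 100 * c * (f - t) / (f * (c - t))
Numerator = 100 * 30.01 * (4.77 - 0.67)
= 100 * 30.01 * 4.1
= 12304.1
Denominator = 4.77 * (30.01 - 0.67)
= 4.77 * 29.34
= 139.9518
R = 12304.1 / 139.9518
= 87.9167%

87.9167%


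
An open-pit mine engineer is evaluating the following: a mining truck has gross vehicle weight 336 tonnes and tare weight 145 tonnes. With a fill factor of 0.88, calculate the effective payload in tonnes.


Maximum payload = gross - tare
= 336 - 145 = 191 tonnes
Effective payload = max payload * fill factor
= 191 * 0.88
= 168.08 tonnes

168.08 tonnes


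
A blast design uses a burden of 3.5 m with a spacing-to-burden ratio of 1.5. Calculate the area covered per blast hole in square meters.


18.375 m^2

First, find the spacing:
Spacing = burden * ratio = 3.5 * 1.5
= 5.25 m
Then, calculate the area:
Area = burden * spacing = 3.5 * 5.25
= 18.375 m^2


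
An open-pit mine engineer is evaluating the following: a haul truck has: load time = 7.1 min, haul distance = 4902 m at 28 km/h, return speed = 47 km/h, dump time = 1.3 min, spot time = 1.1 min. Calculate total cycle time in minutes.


26.2622 min

Convert haul speed to m/min: 28 * 1000/60 = 466.6666667 m/min
Haul time = 4902 / 466.6666667 = 10.50428571 min
Convert return speed to m/min: 47 * 1000/60 = 783.3333333 m/min
Return time = 4902 / 783.3333333 = 6.25787234 min
Total cycle time:
= 7.1 + 10.50428571 + 1.3 + 6.25787234 + 1.1
= 26.2622 min


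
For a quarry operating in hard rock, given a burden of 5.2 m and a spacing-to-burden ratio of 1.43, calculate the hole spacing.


7.436 m

Spacing = burden * ratio
= 5.2 * 1.43
= 7.436 m


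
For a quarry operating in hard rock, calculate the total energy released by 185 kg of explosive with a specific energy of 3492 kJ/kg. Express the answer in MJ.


646.02 MJ

Energy = mass * specific_energy / 1000
= 185 * 3492 / 1000
= 646020 / 1000
= 646.02 MJ


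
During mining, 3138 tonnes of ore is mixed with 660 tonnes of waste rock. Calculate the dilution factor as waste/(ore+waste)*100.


Total material = ore + waste
= 3138 + 660 = 3798 tonnes
Dilution = waste / total * 100
= 660 / 3798 * 100
= 0.1737756714 * 100
= 17.3776%

17.3776%


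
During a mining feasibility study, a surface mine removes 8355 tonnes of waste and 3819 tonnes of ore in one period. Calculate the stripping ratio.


2.1877

Stripping ratio = waste tonnage / ore tonnage
= 8355 / 3819
= 2.1877


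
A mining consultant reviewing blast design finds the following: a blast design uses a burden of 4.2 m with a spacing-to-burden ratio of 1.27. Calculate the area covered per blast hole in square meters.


First, find the spacing:
Spacing = burden * ratio = 4.2 * 1.27
= 5.334 m
Then, calculate the area:
Area = burden * spacing = 4.2 * 5.334
= 22.4028 m^2

22.4028 m^2


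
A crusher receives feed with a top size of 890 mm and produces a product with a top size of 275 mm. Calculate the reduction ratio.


3.2364

Reduction ratio = feed size / product size
= 890 / 275
= 3.2364


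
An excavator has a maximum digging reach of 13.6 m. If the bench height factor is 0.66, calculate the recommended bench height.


Bench height = reach * factor
= 13.6 * 0.66
= 8.976 m

8.976 m


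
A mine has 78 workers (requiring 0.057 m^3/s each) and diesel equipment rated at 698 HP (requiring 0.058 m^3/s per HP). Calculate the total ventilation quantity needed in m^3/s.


Airflow for workers:
Q_people = 78 * 0.057 = 4.446 m^3/s
Airflow for diesel equipment:
Q_diesel = 698 * 0.058 = 40.484 m^3/s
Total ventilation:
Q_total = 4.446 + 40.484
= 44.93 m^3/s

44.93 m^3/s


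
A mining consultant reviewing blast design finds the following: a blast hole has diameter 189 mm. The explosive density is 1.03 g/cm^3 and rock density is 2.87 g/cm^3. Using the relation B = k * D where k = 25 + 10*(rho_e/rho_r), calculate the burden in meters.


5.4033 m

First, compute k:
rho_e / rho_r = 1.03 / 2.87 = 0.3588850174
k = 25 + 10 * 0.3588850174 = 28.58885017
Then, compute burden:
B = k * D / 1000 = 28.58885017 * 189 / 1000
= 5403.292683 / 1000
= 5.4033 m


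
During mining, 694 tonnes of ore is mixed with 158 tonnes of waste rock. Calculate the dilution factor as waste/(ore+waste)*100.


18.5446%

Total material = ore + waste
= 694 + 158 = 852 tonnes
Dilution = waste / total * 100
= 158 / 852 * 100
= 0.1854460094 * 100
= 18.5446%


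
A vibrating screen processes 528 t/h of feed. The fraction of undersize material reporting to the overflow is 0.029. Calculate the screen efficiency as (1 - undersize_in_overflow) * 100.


Screen efficiency = (1 - fraction of undersize in overflow) * 100
= (1 - 0.029) * 100
= 0.971 * 100
= 97.1%

97.1%


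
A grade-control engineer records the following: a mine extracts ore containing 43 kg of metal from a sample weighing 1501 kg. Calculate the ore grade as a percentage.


2.8648%

Ore grade = (metal mass / ore mass) * 100
= (43 / 1501) * 100
= 0.02864756829 * 100
= 2.8648%


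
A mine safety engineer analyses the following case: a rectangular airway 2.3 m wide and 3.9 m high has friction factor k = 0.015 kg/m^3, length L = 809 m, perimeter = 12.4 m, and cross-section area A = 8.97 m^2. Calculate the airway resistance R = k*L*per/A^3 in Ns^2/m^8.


0.2085 Ns^2/m^8

Compute the numerator:
k * L * per = 0.015 * 809 * 12.4
= 150.474
Compute the denominator:
A^3 = 8.97^3 = 721.734273
Resistance:
R = 150.474 / 721.734273
= 0.2085 Ns^2/m^8


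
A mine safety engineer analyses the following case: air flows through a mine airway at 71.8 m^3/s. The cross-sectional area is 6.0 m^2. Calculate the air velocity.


Velocity = flow rate / cross-sectional area
= 71.8 / 6.0
= 11.9667 m/s

11.9667 m/s


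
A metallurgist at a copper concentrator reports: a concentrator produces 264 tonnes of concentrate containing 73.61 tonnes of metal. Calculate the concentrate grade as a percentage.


27.8826%

Grade = (metal in concentrate / concentrate mass) * 100
= (73.61 / 264) * 100
= 0.2788257576 * 100
= 27.8826%


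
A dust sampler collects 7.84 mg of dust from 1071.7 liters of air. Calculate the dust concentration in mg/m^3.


7.3155 mg/m^3

Convert liters to m^3: 1 m^3 = 1000 L
Concentration = mass / volume * 1000
= 7.84 / 1071.7 * 1000
= 0.007315480078 * 1000
= 7.3155 mg/m^3


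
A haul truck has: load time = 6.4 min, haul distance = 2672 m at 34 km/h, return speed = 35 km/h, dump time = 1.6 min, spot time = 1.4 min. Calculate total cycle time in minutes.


18.6959 min

Convert haul speed to m/min: 34 * 1000/60 = 566.6666667 m/min
Haul time = 2672 / 566.6666667 = 4.715294118 min
Convert return speed to m/min: 35 * 1000/60 = 583.3333333 m/min
Return time = 2672 / 583.3333333 = 4.580571429 min
Total cycle time:
= 6.4 + 4.715294118 + 1.6 + 4.580571429 + 1.4
= 18.6959 min


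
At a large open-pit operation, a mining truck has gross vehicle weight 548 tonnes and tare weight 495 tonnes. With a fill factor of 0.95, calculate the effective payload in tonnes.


Maximum payload = gross - tare
= 548 - 495 = 53 tonnes
Effective payload = max payload * fill factor
= 53 * 0.95
= 50.35 tonnes

50.35 tonnes


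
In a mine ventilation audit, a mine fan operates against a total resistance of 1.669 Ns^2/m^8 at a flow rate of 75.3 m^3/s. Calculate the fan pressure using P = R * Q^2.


9463.3802 Pa

Compute Q^2:
Q^2 = 75.3^2 = 5670.09
Compute pressure:
P = R * Q^2 = 1.669 * 5670.09
= 9463.3802 Pa


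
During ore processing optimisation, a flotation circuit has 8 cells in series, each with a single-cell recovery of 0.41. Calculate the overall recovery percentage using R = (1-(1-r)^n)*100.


Complement of single-cell recovery:
1 - r = 1 - 0.41 = 0.59
Raise to power n:
(1 - r)^8 = 0.59^8 = 0.01468304376
Overall recovery:
R = (1 - 0.01468304376) * 100
= 98.5317%

98.5317%


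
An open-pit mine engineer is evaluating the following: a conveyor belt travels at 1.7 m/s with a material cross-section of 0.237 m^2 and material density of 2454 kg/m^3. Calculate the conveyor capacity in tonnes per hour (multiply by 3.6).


Volumetric flow = speed * area
= 1.7 * 0.237 = 0.4029 m^3/s
Mass flow = volumetric * density
= 0.4029 * 2454 = 988.7166 kg/s
Convert to t/h: multiply by 3.6
Capacity = 988.7166 * 3.6
= 3559.3798 t/h

3559.3798 t/h


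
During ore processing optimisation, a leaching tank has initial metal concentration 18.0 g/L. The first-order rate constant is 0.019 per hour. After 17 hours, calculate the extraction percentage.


Compute the exponent:
-k * t = -0.019 * 17 = -0.323
Remaining concentration:
C = 18.0 * exp(-0.323)
= 18.0 * 0.7239738544
= 13.03152938 g/L
Extracted = 18.0 - 13.03152938 = 4.968470621 g/L
Extraction % = 4.968470621 / 18.0 * 100
= 27.6026%

27.6026%


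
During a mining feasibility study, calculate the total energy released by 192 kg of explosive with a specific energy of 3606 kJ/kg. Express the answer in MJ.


692.352 MJ

Energy = mass * specific_energy / 1000
= 192 * 3606 / 1000
= 692352 / 1000
= 692.352 MJ


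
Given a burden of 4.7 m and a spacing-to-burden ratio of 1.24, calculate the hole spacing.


Spacing = burden * ratio
= 4.7 * 1.24
= 5.828 m

5.828 m


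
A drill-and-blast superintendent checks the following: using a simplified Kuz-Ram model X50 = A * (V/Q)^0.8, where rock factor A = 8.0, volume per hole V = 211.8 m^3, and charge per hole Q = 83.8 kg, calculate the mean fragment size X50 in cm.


16.7971 cm

Compute V/Q:
V/Q = 211.8 / 83.8 = 2.527446301
Raise to the power 0.8:
(V/Q)^0.8 = 2.527446301^0.8 = 2.099643441
Multiply by A:
X50 = 8.0 * 2.099643441
= 16.7971 cm


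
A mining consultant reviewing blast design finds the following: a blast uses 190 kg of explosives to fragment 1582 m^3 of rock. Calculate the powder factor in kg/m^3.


0.1201 kg/m^3

Powder factor = explosive mass / rock volume
= 190 / 1582
= 0.1201 kg/m^3


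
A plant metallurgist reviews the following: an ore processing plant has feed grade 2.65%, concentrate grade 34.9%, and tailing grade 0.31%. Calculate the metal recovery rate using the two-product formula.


89.0933%

Using the two-product formula:
R = 100 * c * (f - t) / (f * (c - t))
Numerator = 100 * 34.9 * (2.65 - 0.31)
= 100 * 34.9 * 2.34
= 8166.6
Denominator = 2.65 * (34.9 - 0.31)
= 2.65 * 34.59
= 91.6635
R = 8166.6 / 91.6635
= 89.0933%


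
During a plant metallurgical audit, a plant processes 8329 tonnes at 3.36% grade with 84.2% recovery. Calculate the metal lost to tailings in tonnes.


44.217 tonnes

Total metal in feed:
= 8329 * 3.36 / 100 = 279.8544 tonnes
Metal recovered:
= 279.8544 * 84.2 / 100 = 235.6374048 tonnes
Metal lost to tailings:
= 279.8544 - 235.6374048
= 44.217 tonnes


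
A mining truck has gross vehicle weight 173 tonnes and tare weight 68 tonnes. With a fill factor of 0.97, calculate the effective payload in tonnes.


Maximum payload = gross - tare
= 173 - 68 = 105 tonnes
Effective payload = max payload * fill factor
= 105 * 0.97
= 101.85 tonnes

101.85 tonnes


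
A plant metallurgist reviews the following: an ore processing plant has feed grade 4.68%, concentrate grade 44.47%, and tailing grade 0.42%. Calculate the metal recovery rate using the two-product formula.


91.8935%

Using the two-product formula:
R = 100 * c * (f - t) / (f * (c - t))
Numerator = 100 * 44.47 * (4.68 - 0.42)
= 100 * 44.47 * 4.26
= 18944.22
Denominator = 4.68 * (44.47 - 0.42)
= 4.68 * 44.05
= 206.154
R = 18944.22 / 206.154
= 91.8935%


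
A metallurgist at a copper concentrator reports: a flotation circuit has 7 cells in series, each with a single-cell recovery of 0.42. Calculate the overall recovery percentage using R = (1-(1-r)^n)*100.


Complement of single-cell recovery:
1 - r = 1 - 0.42 = 0.58
Raise to power n:
(1 - r)^7 = 0.58^7 = 0.02207984168
Overall recovery:
R = (1 - 0.02207984168) * 100
= 97.792%

97.792%


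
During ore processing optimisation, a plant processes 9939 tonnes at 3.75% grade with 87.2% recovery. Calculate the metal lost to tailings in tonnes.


Total metal in feed:
= 9939 * 3.75 / 100 = 372.7125 tonnes
Metal recovered:
= 372.7125 * 87.2 / 100 = 325.0053 tonnes
Metal lost to tailings:
= 372.7125 - 325.0053
= 47.7072 tonnes

47.7072 tonnes


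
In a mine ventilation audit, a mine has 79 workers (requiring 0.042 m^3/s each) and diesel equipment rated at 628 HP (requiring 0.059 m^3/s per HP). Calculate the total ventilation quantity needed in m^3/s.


Airflow for workers:
Q_people = 79 * 0.042 = 3.318 m^3/s
Airflow for diesel equipment:
Q_diesel = 628 * 0.059 = 37.052 m^3/s
Total ventilation:
Q_total = 3.318 + 37.052
= 40.37 m^3/s

40.37 m^3/s


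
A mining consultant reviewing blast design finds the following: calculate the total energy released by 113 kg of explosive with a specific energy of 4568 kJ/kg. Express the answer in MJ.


516.184 MJ

Energy = mass * specific_energy / 1000
= 113 * 4568 / 1000
= 516184 / 1000
= 516.184 MJ


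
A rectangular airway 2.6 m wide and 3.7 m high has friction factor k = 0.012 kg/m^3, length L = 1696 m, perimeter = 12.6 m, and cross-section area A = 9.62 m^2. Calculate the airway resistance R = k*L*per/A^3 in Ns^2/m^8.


0.288 Ns^2/m^8

Compute the numerator:
k * L * per = 0.012 * 1696 * 12.6
= 256.4352
Compute the denominator:
A^3 = 9.62^3 = 890.277128
Resistance:
R = 256.4352 / 890.277128
= 0.288 Ns^2/m^8


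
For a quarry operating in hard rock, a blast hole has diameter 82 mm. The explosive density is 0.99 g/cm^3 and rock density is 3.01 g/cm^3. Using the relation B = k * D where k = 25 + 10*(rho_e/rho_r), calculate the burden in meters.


2.3197 m

First, compute k:
rho_e / rho_r = 0.99 / 3.01 = 0.3289036545
k = 25 + 10 * 0.3289036545 = 28.28903654
Then, compute burden:
B = k * D / 1000 = 28.28903654 * 82 / 1000
= 2319.700997 / 1000
= 2.3197 m


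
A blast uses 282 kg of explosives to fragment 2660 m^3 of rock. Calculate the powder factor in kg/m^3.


0.106 kg/m^3

Powder factor = explosive mass / rock volume
= 282 / 2660
= 0.106 kg/m^3


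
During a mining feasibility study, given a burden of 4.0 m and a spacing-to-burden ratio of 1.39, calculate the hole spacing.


5.56 m

Spacing = burden * ratio
= 4.0 * 1.39
= 5.56 m


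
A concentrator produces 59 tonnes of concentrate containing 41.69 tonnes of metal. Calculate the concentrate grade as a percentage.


70.661%

Grade = (metal in concentrate / concentrate mass) * 100
= (41.69 / 59) * 100
= 0.7066101695 * 100
= 70.661%


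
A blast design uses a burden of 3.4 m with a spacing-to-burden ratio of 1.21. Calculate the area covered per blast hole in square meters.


13.9876 m^2

First, find the spacing:
Spacing = burden * ratio = 3.4 * 1.21
= 4.114 m
Then, calculate the area:
Area = burden * spacing = 3.4 * 4.114
= 13.9876 m^2


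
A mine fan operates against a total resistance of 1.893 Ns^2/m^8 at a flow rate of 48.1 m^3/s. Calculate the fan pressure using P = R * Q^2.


4379.6637 Pa

Compute Q^2:
Q^2 = 48.1^2 = 2313.61
Compute pressure:
P = R * Q^2 = 1.893 * 2313.61
= 4379.6637 Pa


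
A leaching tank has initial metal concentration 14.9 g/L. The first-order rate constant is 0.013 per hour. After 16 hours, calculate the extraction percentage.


18.7793%

Compute the exponent:
-k * t = -0.013 * 16 = -0.208
Remaining concentration:
C = 14.9 * exp(-0.208)
= 14.9 * 0.8122070367
= 12.10188485 g/L
Extracted = 14.9 - 12.10188485 = 2.798115153 g/L
Extraction % = 2.798115153 / 14.9 * 100
= 18.7793%


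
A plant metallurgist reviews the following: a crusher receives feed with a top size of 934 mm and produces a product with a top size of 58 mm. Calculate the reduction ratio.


16.1034

Reduction ratio = feed size / product size
= 934 / 58
= 16.1034


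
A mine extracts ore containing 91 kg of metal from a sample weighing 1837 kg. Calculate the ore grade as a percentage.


Ore grade = (metal mass / ore mass) * 100
= (91 / 1837) * 100
= 0.04953728906 * 100
= 4.9537%

4.9537%


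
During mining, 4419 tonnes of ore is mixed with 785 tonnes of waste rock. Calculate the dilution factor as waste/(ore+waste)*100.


15.0846%

Total material = ore + waste
= 4419 + 785 = 5204 tonnes
Dilution = waste / total * 100
= 785 / 5204 * 100
= 0.1508455035 * 100
= 15.0846%


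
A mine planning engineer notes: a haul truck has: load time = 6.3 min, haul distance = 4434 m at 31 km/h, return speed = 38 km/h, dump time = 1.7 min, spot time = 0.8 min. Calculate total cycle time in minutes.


24.383 min

Convert haul speed to m/min: 31 * 1000/60 = 516.6666667 m/min
Haul time = 4434 / 516.6666667 = 8.581935484 min
Convert return speed to m/min: 38 * 1000/60 = 633.3333333 m/min
Return time = 4434 / 633.3333333 = 7.001052632 min
Total cycle time:
= 6.3 + 8.581935484 + 1.7 + 7.001052632 + 0.8
= 24.383 min


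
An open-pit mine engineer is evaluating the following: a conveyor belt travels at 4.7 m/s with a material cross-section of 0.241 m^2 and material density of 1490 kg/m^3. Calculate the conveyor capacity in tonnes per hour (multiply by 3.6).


Volumetric flow = speed * area
= 4.7 * 0.241 = 1.1327 m^3/s
Mass flow = volumetric * density
= 1.1327 * 1490 = 1687.723 kg/s
Convert to t/h: multiply by 3.6
Capacity = 1687.723 * 3.6
= 6075.8028 t/h

6075.8028 t/h


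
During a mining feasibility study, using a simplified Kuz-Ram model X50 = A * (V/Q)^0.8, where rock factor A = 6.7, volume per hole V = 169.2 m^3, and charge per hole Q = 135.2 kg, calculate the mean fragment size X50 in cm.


8.017 cm

Compute V/Q:
V/Q = 169.2 / 135.2 = 1.25147929
Raise to the power 0.8:
(V/Q)^0.8 = 1.25147929^0.8 = 1.196572269
Multiply by A:
X50 = 6.7 * 1.196572269
= 8.017 cm


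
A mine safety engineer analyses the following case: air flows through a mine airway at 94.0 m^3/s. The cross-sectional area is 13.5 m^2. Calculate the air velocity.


Velocity = flow rate / cross-sectional area
= 94.0 / 13.5
= 6.963 m/s

6.963 m/s


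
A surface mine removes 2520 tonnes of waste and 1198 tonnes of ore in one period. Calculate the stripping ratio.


Stripping ratio = waste tonnage / ore tonnage
= 2520 / 1198
= 2.1035

2.1035


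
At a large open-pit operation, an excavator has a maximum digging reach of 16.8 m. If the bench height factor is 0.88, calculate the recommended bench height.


Bench height = reach * factor
= 16.8 * 0.88
= 14.784 m

14.784 m


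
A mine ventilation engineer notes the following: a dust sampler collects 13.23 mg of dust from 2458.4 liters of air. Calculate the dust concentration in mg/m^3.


Convert liters to m^3: 1 m^3 = 1000 L
Concentration = mass / volume * 1000
= 13.23 / 2458.4 * 1000
= 0.005381548975 * 1000
= 5.3815 mg/m^3

5.3815 mg/m^3


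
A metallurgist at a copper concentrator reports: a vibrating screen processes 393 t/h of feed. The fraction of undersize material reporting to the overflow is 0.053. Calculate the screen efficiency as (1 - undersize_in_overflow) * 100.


Screen efficiency = (1 - fraction of undersize in overflow) * 100
= (1 - 0.053) * 100
= 0.947 * 100
= 94.7%

94.7%


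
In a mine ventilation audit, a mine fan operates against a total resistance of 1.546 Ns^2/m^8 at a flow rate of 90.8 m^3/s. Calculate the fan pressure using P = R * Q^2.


Compute Q^2:
Q^2 = 90.8^2 = 8244.64
Compute pressure:
P = R * Q^2 = 1.546 * 8244.64
= 12746.2134 Pa

12746.2134 Pa


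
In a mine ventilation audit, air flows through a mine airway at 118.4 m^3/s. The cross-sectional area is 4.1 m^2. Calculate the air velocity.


Velocity = flow rate / cross-sectional area
= 118.4 / 4.1
= 28.878 m/s

28.878 m/s


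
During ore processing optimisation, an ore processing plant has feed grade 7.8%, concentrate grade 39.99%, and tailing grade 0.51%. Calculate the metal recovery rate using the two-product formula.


94.6689%

Using the two-product formula:
R = 100 * c * (f - t) / (f * (c - t))
Numerator = 100 * 39.99 * (7.8 - 0.51)
= 100 * 39.99 * 7.29
= 29152.71
Denominator = 7.8 * (39.99 - 0.51)
= 7.8 * 39.48
= 307.944
R = 29152.71 / 307.944
= 94.6689%


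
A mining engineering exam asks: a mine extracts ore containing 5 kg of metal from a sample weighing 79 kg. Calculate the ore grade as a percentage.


6.3291%

Ore grade = (metal mass / ore mass) * 100
= (5 / 79) * 100
= 0.06329113924 * 100
= 6.3291%


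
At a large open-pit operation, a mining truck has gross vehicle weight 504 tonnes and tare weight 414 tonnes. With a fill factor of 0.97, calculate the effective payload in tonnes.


Maximum payload = gross - tare
= 504 - 414 = 90 tonnes
Effective payload = max payload * fill factor
= 90 * 0.97
= 87.3 tonnes

87.3 tonnes


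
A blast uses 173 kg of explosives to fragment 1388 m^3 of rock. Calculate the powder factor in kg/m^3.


0.1246 kg/m^3

Powder factor = explosive mass / rock volume
= 173 / 1388
= 0.1246 kg/m^3


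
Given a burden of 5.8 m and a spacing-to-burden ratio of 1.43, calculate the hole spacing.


8.294 m

Spacing = burden * ratio
= 5.8 * 1.43
= 8.294 m


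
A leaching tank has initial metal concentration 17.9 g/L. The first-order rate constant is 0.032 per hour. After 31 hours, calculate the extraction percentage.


Compute the exponent:
-k * t = -0.032 * 31 = -0.992
Remaining concentration:
C = 17.9 * exp(-0.992)
= 17.9 * 0.3708342803
= 6.637933617 g/L
Extracted = 17.9 - 6.637933617 = 11.26206638 g/L
Extraction % = 11.26206638 / 17.9 * 100
= 62.9166%

62.9166%


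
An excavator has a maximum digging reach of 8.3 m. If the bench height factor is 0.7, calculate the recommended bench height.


Bench height = reach * factor
= 8.3 * 0.7
= 5.81 m

5.81 m


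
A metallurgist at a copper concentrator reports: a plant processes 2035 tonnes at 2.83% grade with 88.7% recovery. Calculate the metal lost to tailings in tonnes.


Total metal in feed:
= 2035 * 2.83 / 100 = 57.5905 tonnes
Metal recovered:
= 57.5905 * 88.7 / 100 = 51.0827735 tonnes
Metal lost to tailings:
= 57.5905 - 51.0827735
= 6.5077 tonnes

6.5077 tonnes


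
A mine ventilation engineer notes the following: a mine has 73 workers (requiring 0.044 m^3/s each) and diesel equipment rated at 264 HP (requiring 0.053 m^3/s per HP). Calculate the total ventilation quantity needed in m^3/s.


Airflow for workers:
Q_people = 73 * 0.044 = 3.212 m^3/s
Airflow for diesel equipment:
Q_diesel = 264 * 0.053 = 13.992 m^3/s
Total ventilation:
Q_total = 3.212 + 13.992
= 17.204 m^3/s

17.204 m^3/s


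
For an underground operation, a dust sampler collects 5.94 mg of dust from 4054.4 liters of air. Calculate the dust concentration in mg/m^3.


Convert liters to m^3: 1 m^3 = 1000 L
Concentration = mass / volume * 1000
= 5.94 / 4054.4 * 1000
= 0.00146507498 * 1000
= 1.4651 mg/m^3

1.4651 mg/m^3


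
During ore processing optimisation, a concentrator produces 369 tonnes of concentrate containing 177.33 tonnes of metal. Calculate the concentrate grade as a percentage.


48.0569%

Grade = (metal in concentrate / concentrate mass) * 100
= (177.33 / 369) * 100
= 0.4805691057 * 100
= 48.0569%


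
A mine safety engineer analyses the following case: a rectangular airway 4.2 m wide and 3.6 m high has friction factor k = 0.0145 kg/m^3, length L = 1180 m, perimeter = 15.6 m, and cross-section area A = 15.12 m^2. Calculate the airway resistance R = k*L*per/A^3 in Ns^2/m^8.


Compute the numerator:
k * L * per = 0.0145 * 1180 * 15.6
= 266.916
Compute the denominator:
A^3 = 15.12^3 = 3456.649728
Resistance:
R = 266.916 / 3456.649728
= 0.0772 Ns^2/m^8

0.0772 Ns^2/m^8


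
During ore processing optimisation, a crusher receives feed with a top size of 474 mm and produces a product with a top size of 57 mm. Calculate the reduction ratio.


Reduction ratio = feed size / product size
= 474 / 57
= 8.3158

8.3158


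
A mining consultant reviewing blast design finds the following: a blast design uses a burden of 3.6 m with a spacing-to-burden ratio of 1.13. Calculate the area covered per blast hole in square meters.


14.6448 m^2

First, find the spacing:
Spacing = burden * ratio = 3.6 * 1.13
= 4.068 m
Then, calculate the area:
Area = burden * spacing = 3.6 * 4.068
= 14.6448 m^2


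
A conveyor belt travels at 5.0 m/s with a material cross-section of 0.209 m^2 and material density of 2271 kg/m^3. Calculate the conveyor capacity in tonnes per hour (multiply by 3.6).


8543.502 t/h

Volumetric flow = speed * area
= 5.0 * 0.209 = 1.045 m^3/s
Mass flow = volumetric * density
= 1.045 * 2271 = 2373.195 kg/s
Convert to t/h: multiply by 3.6
Capacity = 2373.195 * 3.6
= 8543.502 t/h


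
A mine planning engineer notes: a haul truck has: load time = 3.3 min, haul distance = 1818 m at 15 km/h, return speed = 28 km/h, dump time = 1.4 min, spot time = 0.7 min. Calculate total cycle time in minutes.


16.5677 min

Convert haul speed to m/min: 15 * 1000/60 = 250 m/min
Haul time = 1818 / 250 = 7.272 min
Convert return speed to m/min: 28 * 1000/60 = 466.6666667 m/min
Return time = 1818 / 466.6666667 = 3.895714286 min
Total cycle time:
= 3.3 + 7.272 + 1.4 + 3.895714286 + 0.7
= 16.5677 min


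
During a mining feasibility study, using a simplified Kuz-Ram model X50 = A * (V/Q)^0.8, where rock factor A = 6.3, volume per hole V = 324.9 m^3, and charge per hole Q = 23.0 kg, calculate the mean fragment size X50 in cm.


Compute V/Q:
V/Q = 324.9 / 23.0 = 14.12608696
Raise to the power 0.8:
(V/Q)^0.8 = 14.12608696^0.8 = 8.317972884
Multiply by A:
X50 = 6.3 * 8.317972884
= 52.4032 cm

52.4032 cm


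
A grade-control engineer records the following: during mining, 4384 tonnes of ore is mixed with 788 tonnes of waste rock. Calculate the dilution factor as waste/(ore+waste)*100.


Total material = ore + waste
= 4384 + 788 = 5172 tonnes
Dilution = waste / total * 100
= 788 / 5172 * 100
= 0.1523588554 * 100
= 15.2359%

15.2359%


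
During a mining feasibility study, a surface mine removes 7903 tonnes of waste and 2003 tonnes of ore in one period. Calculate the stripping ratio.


3.9456

Stripping ratio = waste tonnage / ore tonnage
= 7903 / 2003
= 3.9456


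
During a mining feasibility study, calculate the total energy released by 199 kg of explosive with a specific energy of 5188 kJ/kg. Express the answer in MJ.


1032.412 MJ

Energy = mass * specific_energy / 1000
= 199 * 5188 / 1000
= 1032412 / 1000
= 1032.412 MJ


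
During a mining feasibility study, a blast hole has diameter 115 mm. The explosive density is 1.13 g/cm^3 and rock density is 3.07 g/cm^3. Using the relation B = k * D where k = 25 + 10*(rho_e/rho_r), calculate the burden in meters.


First, compute k:
rho_e / rho_r = 1.13 / 3.07 = 0.3680781759
k = 25 + 10 * 0.3680781759 = 28.68078176
Then, compute burden:
B = k * D / 1000 = 28.68078176 * 115 / 1000
= 3298.289902 / 1000
= 3.2983 m

3.2983 m


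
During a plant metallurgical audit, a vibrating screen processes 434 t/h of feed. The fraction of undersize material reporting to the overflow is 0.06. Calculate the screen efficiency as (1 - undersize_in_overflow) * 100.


94.0%

Screen efficiency = (1 - fraction of undersize in overflow) * 100
= (1 - 0.06) * 100
= 0.94 * 100
= 94.0%


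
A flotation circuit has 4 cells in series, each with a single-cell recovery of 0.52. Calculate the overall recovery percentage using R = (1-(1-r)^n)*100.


94.6916%

Complement of single-cell recovery:
1 - r = 1 - 0.52 = 0.48
Raise to power n:
(1 - r)^4 = 0.48^4 = 0.05308416
Overall recovery:
R = (1 - 0.05308416) * 100
= 94.6916%


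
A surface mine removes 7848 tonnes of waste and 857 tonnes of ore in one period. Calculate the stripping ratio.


Stripping ratio = waste tonnage / ore tonnage
= 7848 / 857
= 9.1575

9.1575


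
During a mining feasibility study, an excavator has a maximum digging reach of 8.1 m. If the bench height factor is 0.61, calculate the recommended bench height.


Bench height = reach * factor
= 8.1 * 0.61
= 4.941 m

4.941 m


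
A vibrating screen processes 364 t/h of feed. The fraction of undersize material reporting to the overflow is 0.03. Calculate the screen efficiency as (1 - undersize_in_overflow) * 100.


Screen efficiency = (1 - fraction of undersize in overflow) * 100
= (1 - 0.03) * 100
= 0.97 * 100
= 97.0%

97.0%


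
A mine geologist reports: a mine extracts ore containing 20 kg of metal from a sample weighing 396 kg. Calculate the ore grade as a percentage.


5.0505%

Ore grade = (metal mass / ore mass) * 100
= (20 / 396) * 100
= 0.05050505051 * 100
= 5.0505%


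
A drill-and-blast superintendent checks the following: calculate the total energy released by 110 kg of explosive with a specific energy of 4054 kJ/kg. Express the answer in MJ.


445.94 MJ

Energy = mass * specific_energy / 1000
= 110 * 4054 / 1000
= 445940 / 1000
= 445.94 MJ


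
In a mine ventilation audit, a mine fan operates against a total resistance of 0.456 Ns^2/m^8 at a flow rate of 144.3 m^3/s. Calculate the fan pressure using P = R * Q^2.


9495.0554 Pa

Compute Q^2:
Q^2 = 144.3^2 = 20822.49
Compute pressure:
P = R * Q^2 = 0.456 * 20822.49
= 9495.0554 Pa


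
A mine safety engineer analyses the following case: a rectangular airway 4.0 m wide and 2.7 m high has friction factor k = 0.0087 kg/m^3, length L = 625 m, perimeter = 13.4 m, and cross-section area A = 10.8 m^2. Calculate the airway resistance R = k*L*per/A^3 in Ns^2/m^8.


0.0578 Ns^2/m^8

Compute the numerator:
k * L * per = 0.0087 * 625 * 13.4
= 72.8625
Compute the denominator:
A^3 = 10.8^3 = 1259.712
Resistance:
R = 72.8625 / 1259.712
= 0.0578 Ns^2/m^8


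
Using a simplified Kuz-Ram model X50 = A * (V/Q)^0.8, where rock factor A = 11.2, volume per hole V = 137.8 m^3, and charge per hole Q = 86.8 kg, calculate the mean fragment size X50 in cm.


Compute V/Q:
V/Q = 137.8 / 86.8 = 1.587557604
Raise to the power 0.8:
(V/Q)^0.8 = 1.587557604^0.8 = 1.447383422
Multiply by A:
X50 = 11.2 * 1.447383422
= 16.2107 cm

16.2107 cm


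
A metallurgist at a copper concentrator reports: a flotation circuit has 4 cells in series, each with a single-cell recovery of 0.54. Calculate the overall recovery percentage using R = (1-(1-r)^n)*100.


Complement of single-cell recovery:
1 - r = 1 - 0.54 = 0.46
Raise to power n:
(1 - r)^4 = 0.46^4 = 0.04477456
Overall recovery:
R = (1 - 0.04477456) * 100
= 95.5225%

95.5225%


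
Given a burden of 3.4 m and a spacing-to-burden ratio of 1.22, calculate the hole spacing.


4.148 m

Spacing = burden * ratio
= 3.4 * 1.22
= 4.148 m


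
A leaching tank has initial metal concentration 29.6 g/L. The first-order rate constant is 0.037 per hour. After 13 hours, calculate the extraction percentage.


38.1835%

Compute the exponent:
-k * t = -0.037 * 13 = -0.481
Remaining concentration:
C = 29.6 * exp(-0.481)
= 29.6 * 0.6181649177
= 18.29768156 g/L
Extracted = 29.6 - 18.29768156 = 11.30231844 g/L
Extraction % = 11.30231844 / 29.6 * 100
= 38.1835%


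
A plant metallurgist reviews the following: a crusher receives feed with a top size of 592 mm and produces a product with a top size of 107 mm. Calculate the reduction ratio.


5.5327

Reduction ratio = feed size / product size
= 592 / 107
= 5.5327


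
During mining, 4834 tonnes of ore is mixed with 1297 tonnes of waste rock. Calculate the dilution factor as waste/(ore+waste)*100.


Total material = ore + waste
= 4834 + 1297 = 6131 tonnes
Dilution = waste / total * 100
= 1297 / 6131 * 100
= 0.2115478715 * 100
= 21.1548%

21.1548%


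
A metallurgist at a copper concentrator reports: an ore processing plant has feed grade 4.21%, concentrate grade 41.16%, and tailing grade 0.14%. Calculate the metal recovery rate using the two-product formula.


97.0045%

Using the two-product formula:
R = 100 * c * (f - t) / (f * (c - t))
Numerator = 100 * 41.16 * (4.21 - 0.14)
= 100 * 41.16 * 4.07
= 16752.12
Denominator = 4.21 * (41.16 - 0.14)
= 4.21 * 41.02
= 172.6942
R = 16752.12 / 172.6942
= 97.0045%


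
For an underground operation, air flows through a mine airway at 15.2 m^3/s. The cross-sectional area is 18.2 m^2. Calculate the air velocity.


Velocity = flow rate / cross-sectional area
= 15.2 / 18.2
= 0.8352 m/s

0.8352 m/s


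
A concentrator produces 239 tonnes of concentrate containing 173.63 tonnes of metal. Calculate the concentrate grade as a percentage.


Grade = (metal in concentrate / concentrate mass) * 100
= (173.63 / 239) * 100
= 0.7264853556 * 100
= 72.6485%

72.6485%


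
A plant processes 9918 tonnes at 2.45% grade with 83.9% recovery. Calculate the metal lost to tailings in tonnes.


39.1216 tonnes

Total metal in feed:
= 9918 * 2.45 / 100 = 242.991 tonnes
Metal recovered:
= 242.991 * 83.9 / 100 = 203.869449 tonnes
Metal lost to tailings:
= 242.991 - 203.869449
= 39.1216 tonnes


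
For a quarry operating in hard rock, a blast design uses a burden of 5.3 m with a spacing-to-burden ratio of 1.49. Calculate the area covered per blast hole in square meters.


41.8541 m^2

First, find the spacing:
Spacing = burden * ratio = 5.3 * 1.49
= 7.897 m
Then, calculate the area:
Area = burden * spacing = 5.3 * 7.897
= 41.8541 m^2


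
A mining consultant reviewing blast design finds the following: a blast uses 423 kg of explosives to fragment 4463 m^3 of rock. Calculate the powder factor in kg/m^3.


0.0948 kg/m^3

Powder factor = explosive mass / rock volume
= 423 / 4463
= 0.0948 kg/m^3


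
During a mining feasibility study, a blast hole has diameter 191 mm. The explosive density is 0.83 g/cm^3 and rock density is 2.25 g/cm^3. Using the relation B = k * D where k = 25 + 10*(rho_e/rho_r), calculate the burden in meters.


5.4796 m

First, compute k:
rho_e / rho_r = 0.83 / 2.25 = 0.3688888889
k = 25 + 10 * 0.3688888889 = 28.68888889
Then, compute burden:
B = k * D / 1000 = 28.68888889 * 191 / 1000
= 5479.577778 / 1000
= 5.4796 m
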